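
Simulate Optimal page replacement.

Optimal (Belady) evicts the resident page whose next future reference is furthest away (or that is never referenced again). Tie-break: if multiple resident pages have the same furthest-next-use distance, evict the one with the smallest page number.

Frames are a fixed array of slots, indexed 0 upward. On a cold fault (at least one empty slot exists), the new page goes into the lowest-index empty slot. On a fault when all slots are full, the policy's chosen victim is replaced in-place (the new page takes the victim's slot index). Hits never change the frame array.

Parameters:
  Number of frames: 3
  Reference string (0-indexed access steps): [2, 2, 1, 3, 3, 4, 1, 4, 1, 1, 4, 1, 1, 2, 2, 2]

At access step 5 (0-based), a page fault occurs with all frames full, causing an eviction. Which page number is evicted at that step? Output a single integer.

Step 0: ref 2 -> FAULT, frames=[2,-,-]
Step 1: ref 2 -> HIT, frames=[2,-,-]
Step 2: ref 1 -> FAULT, frames=[2,1,-]
Step 3: ref 3 -> FAULT, frames=[2,1,3]
Step 4: ref 3 -> HIT, frames=[2,1,3]
Step 5: ref 4 -> FAULT, evict 3, frames=[2,1,4]
At step 5: evicted page 3

Answer: 3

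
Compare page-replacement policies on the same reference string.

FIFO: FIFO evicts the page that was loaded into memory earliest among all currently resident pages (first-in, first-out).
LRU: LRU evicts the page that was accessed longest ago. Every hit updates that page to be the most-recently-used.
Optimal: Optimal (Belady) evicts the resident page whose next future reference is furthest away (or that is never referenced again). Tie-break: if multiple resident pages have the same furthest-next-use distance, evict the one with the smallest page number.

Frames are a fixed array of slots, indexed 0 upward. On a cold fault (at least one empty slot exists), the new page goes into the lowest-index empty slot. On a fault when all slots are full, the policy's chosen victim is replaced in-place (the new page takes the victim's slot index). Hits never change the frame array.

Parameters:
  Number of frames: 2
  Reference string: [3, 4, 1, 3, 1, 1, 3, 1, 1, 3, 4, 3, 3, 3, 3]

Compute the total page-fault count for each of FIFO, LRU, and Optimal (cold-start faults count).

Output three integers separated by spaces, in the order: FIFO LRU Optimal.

--- FIFO ---
  step 0: ref 3 -> FAULT, frames=[3,-] (faults so far: 1)
  step 1: ref 4 -> FAULT, frames=[3,4] (faults so far: 2)
  step 2: ref 1 -> FAULT, evict 3, frames=[1,4] (faults so far: 3)
  step 3: ref 3 -> FAULT, evict 4, frames=[1,3] (faults so far: 4)
  step 4: ref 1 -> HIT, frames=[1,3] (faults so far: 4)
  step 5: ref 1 -> HIT, frames=[1,3] (faults so far: 4)
  step 6: ref 3 -> HIT, frames=[1,3] (faults so far: 4)
  step 7: ref 1 -> HIT, frames=[1,3] (faults so far: 4)
  step 8: ref 1 -> HIT, frames=[1,3] (faults so far: 4)
  step 9: ref 3 -> HIT, frames=[1,3] (faults so far: 4)
  step 10: ref 4 -> FAULT, evict 1, frames=[4,3] (faults so far: 5)
  step 11: ref 3 -> HIT, frames=[4,3] (faults so far: 5)
  step 12: ref 3 -> HIT, frames=[4,3] (faults so far: 5)
  step 13: ref 3 -> HIT, frames=[4,3] (faults so far: 5)
  step 14: ref 3 -> HIT, frames=[4,3] (faults so far: 5)
  FIFO total faults: 5
--- LRU ---
  step 0: ref 3 -> FAULT, frames=[3,-] (faults so far: 1)
  step 1: ref 4 -> FAULT, frames=[3,4] (faults so far: 2)
  step 2: ref 1 -> FAULT, evict 3, frames=[1,4] (faults so far: 3)
  step 3: ref 3 -> FAULT, evict 4, frames=[1,3] (faults so far: 4)
  step 4: ref 1 -> HIT, frames=[1,3] (faults so far: 4)
  step 5: ref 1 -> HIT, frames=[1,3] (faults so far: 4)
  step 6: ref 3 -> HIT, frames=[1,3] (faults so far: 4)
  step 7: ref 1 -> HIT, frames=[1,3] (faults so far: 4)
  step 8: ref 1 -> HIT, frames=[1,3] (faults so far: 4)
  step 9: ref 3 -> HIT, frames=[1,3] (faults so far: 4)
  step 10: ref 4 -> FAULT, evict 1, frames=[4,3] (faults so far: 5)
  step 11: ref 3 -> HIT, frames=[4,3] (faults so far: 5)
  step 12: ref 3 -> HIT, frames=[4,3] (faults so far: 5)
  step 13: ref 3 -> HIT, frames=[4,3] (faults so far: 5)
  step 14: ref 3 -> HIT, frames=[4,3] (faults so far: 5)
  LRU total faults: 5
--- Optimal ---
  step 0: ref 3 -> FAULT, frames=[3,-] (faults so far: 1)
  step 1: ref 4 -> FAULT, frames=[3,4] (faults so far: 2)
  step 2: ref 1 -> FAULT, evict 4, frames=[3,1] (faults so far: 3)
  step 3: ref 3 -> HIT, frames=[3,1] (faults so far: 3)
  step 4: ref 1 -> HIT, frames=[3,1] (faults so far: 3)
  step 5: ref 1 -> HIT, frames=[3,1] (faults so far: 3)
  step 6: ref 3 -> HIT, frames=[3,1] (faults so far: 3)
  step 7: ref 1 -> HIT, frames=[3,1] (faults so far: 3)
  step 8: ref 1 -> HIT, frames=[3,1] (faults so far: 3)
  step 9: ref 3 -> HIT, frames=[3,1] (faults so far: 3)
  step 10: ref 4 -> FAULT, evict 1, frames=[3,4] (faults so far: 4)
  step 11: ref 3 -> HIT, frames=[3,4] (faults so far: 4)
  step 12: ref 3 -> HIT, frames=[3,4] (faults so far: 4)
  step 13: ref 3 -> HIT, frames=[3,4] (faults so far: 4)
  step 14: ref 3 -> HIT, frames=[3,4] (faults so far: 4)
  Optimal total faults: 4

Answer: 5 5 4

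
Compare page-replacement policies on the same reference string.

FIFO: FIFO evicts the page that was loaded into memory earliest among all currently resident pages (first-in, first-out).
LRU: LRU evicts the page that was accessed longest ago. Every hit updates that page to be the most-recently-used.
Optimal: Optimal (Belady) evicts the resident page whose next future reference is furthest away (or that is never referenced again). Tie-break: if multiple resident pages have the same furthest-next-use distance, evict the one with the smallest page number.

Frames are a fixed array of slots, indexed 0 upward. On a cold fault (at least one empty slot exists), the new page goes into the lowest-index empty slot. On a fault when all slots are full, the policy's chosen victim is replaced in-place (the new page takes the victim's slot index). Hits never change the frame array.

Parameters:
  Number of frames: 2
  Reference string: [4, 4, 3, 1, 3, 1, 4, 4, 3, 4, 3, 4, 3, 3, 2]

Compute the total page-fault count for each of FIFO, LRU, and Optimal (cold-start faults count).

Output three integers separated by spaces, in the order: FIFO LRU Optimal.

--- FIFO ---
  step 0: ref 4 -> FAULT, frames=[4,-] (faults so far: 1)
  step 1: ref 4 -> HIT, frames=[4,-] (faults so far: 1)
  step 2: ref 3 -> FAULT, frames=[4,3] (faults so far: 2)
  step 3: ref 1 -> FAULT, evict 4, frames=[1,3] (faults so far: 3)
  step 4: ref 3 -> HIT, frames=[1,3] (faults so far: 3)
  step 5: ref 1 -> HIT, frames=[1,3] (faults so far: 3)
  step 6: ref 4 -> FAULT, evict 3, frames=[1,4] (faults so far: 4)
  step 7: ref 4 -> HIT, frames=[1,4] (faults so far: 4)
  step 8: ref 3 -> FAULT, evict 1, frames=[3,4] (faults so far: 5)
  step 9: ref 4 -> HIT, frames=[3,4] (faults so far: 5)
  step 10: ref 3 -> HIT, frames=[3,4] (faults so far: 5)
  step 11: ref 4 -> HIT, frames=[3,4] (faults so far: 5)
  step 12: ref 3 -> HIT, frames=[3,4] (faults so far: 5)
  step 13: ref 3 -> HIT, frames=[3,4] (faults so far: 5)
  step 14: ref 2 -> FAULT, evict 4, frames=[3,2] (faults so far: 6)
  FIFO total faults: 6
--- LRU ---
  step 0: ref 4 -> FAULT, frames=[4,-] (faults so far: 1)
  step 1: ref 4 -> HIT, frames=[4,-] (faults so far: 1)
  step 2: ref 3 -> FAULT, frames=[4,3] (faults so far: 2)
  step 3: ref 1 -> FAULT, evict 4, frames=[1,3] (faults so far: 3)
  step 4: ref 3 -> HIT, frames=[1,3] (faults so far: 3)
  step 5: ref 1 -> HIT, frames=[1,3] (faults so far: 3)
  step 6: ref 4 -> FAULT, evict 3, frames=[1,4] (faults so far: 4)
  step 7: ref 4 -> HIT, frames=[1,4] (faults so far: 4)
  step 8: ref 3 -> FAULT, evict 1, frames=[3,4] (faults so far: 5)
  step 9: ref 4 -> HIT, frames=[3,4] (faults so far: 5)
  step 10: ref 3 -> HIT, frames=[3,4] (faults so far: 5)
  step 11: ref 4 -> HIT, frames=[3,4] (faults so far: 5)
  step 12: ref 3 -> HIT, frames=[3,4] (faults so far: 5)
  step 13: ref 3 -> HIT, frames=[3,4] (faults so far: 5)
  step 14: ref 2 -> FAULT, evict 4, frames=[3,2] (faults so far: 6)
  LRU total faults: 6
--- Optimal ---
  step 0: ref 4 -> FAULT, frames=[4,-] (faults so far: 1)
  step 1: ref 4 -> HIT, frames=[4,-] (faults so far: 1)
  step 2: ref 3 -> FAULT, frames=[4,3] (faults so far: 2)
  step 3: ref 1 -> FAULT, evict 4, frames=[1,3] (faults so far: 3)
  step 4: ref 3 -> HIT, frames=[1,3] (faults so far: 3)
  step 5: ref 1 -> HIT, frames=[1,3] (faults so far: 3)
  step 6: ref 4 -> FAULT, evict 1, frames=[4,3] (faults so far: 4)
  step 7: ref 4 -> HIT, frames=[4,3] (faults so far: 4)
  step 8: ref 3 -> HIT, frames=[4,3] (faults so far: 4)
  step 9: ref 4 -> HIT, frames=[4,3] (faults so far: 4)
  step 10: ref 3 -> HIT, frames=[4,3] (faults so far: 4)
  step 11: ref 4 -> HIT, frames=[4,3] (faults so far: 4)
  step 12: ref 3 -> HIT, frames=[4,3] (faults so far: 4)
  step 13: ref 3 -> HIT, frames=[4,3] (faults so far: 4)
  step 14: ref 2 -> FAULT, evict 3, frames=[4,2] (faults so far: 5)
  Optimal total faults: 5

Answer: 6 6 5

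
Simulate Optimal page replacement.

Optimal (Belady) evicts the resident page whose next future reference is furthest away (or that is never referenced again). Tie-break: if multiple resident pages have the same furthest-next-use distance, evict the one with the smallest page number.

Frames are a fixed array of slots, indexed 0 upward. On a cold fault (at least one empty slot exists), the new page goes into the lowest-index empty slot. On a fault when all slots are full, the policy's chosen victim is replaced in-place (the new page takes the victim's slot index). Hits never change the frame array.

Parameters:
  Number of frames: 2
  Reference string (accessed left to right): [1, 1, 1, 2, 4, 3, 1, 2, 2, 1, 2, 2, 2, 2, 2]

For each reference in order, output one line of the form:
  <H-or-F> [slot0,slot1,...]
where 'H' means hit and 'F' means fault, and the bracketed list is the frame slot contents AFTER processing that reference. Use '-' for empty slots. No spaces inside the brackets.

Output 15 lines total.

F [1,-]
H [1,-]
H [1,-]
F [1,2]
F [1,4]
F [1,3]
H [1,3]
F [1,2]
H [1,2]
H [1,2]
H [1,2]
H [1,2]
H [1,2]
H [1,2]
H [1,2]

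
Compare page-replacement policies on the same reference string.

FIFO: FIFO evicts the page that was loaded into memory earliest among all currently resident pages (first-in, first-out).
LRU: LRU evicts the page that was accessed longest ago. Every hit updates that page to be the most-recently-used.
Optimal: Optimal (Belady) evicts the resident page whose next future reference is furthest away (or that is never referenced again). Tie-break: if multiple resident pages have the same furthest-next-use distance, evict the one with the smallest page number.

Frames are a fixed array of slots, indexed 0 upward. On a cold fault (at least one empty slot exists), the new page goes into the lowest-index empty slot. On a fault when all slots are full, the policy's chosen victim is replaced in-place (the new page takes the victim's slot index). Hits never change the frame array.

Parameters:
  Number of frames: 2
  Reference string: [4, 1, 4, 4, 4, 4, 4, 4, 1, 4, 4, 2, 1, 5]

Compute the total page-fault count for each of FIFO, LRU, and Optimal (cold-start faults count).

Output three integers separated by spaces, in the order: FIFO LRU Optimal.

--- FIFO ---
  step 0: ref 4 -> FAULT, frames=[4,-] (faults so far: 1)
  step 1: ref 1 -> FAULT, frames=[4,1] (faults so far: 2)
  step 2: ref 4 -> HIT, frames=[4,1] (faults so far: 2)
  step 3: ref 4 -> HIT, frames=[4,1] (faults so far: 2)
  step 4: ref 4 -> HIT, frames=[4,1] (faults so far: 2)
  step 5: ref 4 -> HIT, frames=[4,1] (faults so far: 2)
  step 6: ref 4 -> HIT, frames=[4,1] (faults so far: 2)
  step 7: ref 4 -> HIT, frames=[4,1] (faults so far: 2)
  step 8: ref 1 -> HIT, frames=[4,1] (faults so far: 2)
  step 9: ref 4 -> HIT, frames=[4,1] (faults so far: 2)
  step 10: ref 4 -> HIT, frames=[4,1] (faults so far: 2)
  step 11: ref 2 -> FAULT, evict 4, frames=[2,1] (faults so far: 3)
  step 12: ref 1 -> HIT, frames=[2,1] (faults so far: 3)
  step 13: ref 5 -> FAULT, evict 1, frames=[2,5] (faults so far: 4)
  FIFO total faults: 4
--- LRU ---
  step 0: ref 4 -> FAULT, frames=[4,-] (faults so far: 1)
  step 1: ref 1 -> FAULT, frames=[4,1] (faults so far: 2)
  step 2: ref 4 -> HIT, frames=[4,1] (faults so far: 2)
  step 3: ref 4 -> HIT, frames=[4,1] (faults so far: 2)
  step 4: ref 4 -> HIT, frames=[4,1] (faults so far: 2)
  step 5: ref 4 -> HIT, frames=[4,1] (faults so far: 2)
  step 6: ref 4 -> HIT, frames=[4,1] (faults so far: 2)
  step 7: ref 4 -> HIT, frames=[4,1] (faults so far: 2)
  step 8: ref 1 -> HIT, frames=[4,1] (faults so far: 2)
  step 9: ref 4 -> HIT, frames=[4,1] (faults so far: 2)
  step 10: ref 4 -> HIT, frames=[4,1] (faults so far: 2)
  step 11: ref 2 -> FAULT, evict 1, frames=[4,2] (faults so far: 3)
  step 12: ref 1 -> FAULT, evict 4, frames=[1,2] (faults so far: 4)
  step 13: ref 5 -> FAULT, evict 2, frames=[1,5] (faults so far: 5)
  LRU total faults: 5
--- Optimal ---
  step 0: ref 4 -> FAULT, frames=[4,-] (faults so far: 1)
  step 1: ref 1 -> FAULT, frames=[4,1] (faults so far: 2)
  step 2: ref 4 -> HIT, frames=[4,1] (faults so far: 2)
  step 3: ref 4 -> HIT, frames=[4,1] (faults so far: 2)
  step 4: ref 4 -> HIT, frames=[4,1] (faults so far: 2)
  step 5: ref 4 -> HIT, frames=[4,1] (faults so far: 2)
  step 6: ref 4 -> HIT, frames=[4,1] (faults so far: 2)
  step 7: ref 4 -> HIT, frames=[4,1] (faults so far: 2)
  step 8: ref 1 -> HIT, frames=[4,1] (faults so far: 2)
  step 9: ref 4 -> HIT, frames=[4,1] (faults so far: 2)
  step 10: ref 4 -> HIT, frames=[4,1] (faults so far: 2)
  step 11: ref 2 -> FAULT, evict 4, frames=[2,1] (faults so far: 3)
  step 12: ref 1 -> HIT, frames=[2,1] (faults so far: 3)
  step 13: ref 5 -> FAULT, evict 1, frames=[2,5] (faults so far: 4)
  Optimal total faults: 4

Answer: 4 5 4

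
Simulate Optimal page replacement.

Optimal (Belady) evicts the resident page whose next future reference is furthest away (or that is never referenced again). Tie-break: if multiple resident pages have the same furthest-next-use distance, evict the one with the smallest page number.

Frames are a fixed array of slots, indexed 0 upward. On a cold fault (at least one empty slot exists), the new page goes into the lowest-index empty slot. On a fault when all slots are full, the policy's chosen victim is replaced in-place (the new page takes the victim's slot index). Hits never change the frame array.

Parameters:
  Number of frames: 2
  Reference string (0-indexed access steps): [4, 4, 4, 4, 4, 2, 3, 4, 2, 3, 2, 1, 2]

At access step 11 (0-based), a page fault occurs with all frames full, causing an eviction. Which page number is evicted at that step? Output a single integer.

Step 0: ref 4 -> FAULT, frames=[4,-]
Step 1: ref 4 -> HIT, frames=[4,-]
Step 2: ref 4 -> HIT, frames=[4,-]
Step 3: ref 4 -> HIT, frames=[4,-]
Step 4: ref 4 -> HIT, frames=[4,-]
Step 5: ref 2 -> FAULT, frames=[4,2]
Step 6: ref 3 -> FAULT, evict 2, frames=[4,3]
Step 7: ref 4 -> HIT, frames=[4,3]
Step 8: ref 2 -> FAULT, evict 4, frames=[2,3]
Step 9: ref 3 -> HIT, frames=[2,3]
Step 10: ref 2 -> HIT, frames=[2,3]
Step 11: ref 1 -> FAULT, evict 3, frames=[2,1]
At step 11: evicted page 3

Answer: 3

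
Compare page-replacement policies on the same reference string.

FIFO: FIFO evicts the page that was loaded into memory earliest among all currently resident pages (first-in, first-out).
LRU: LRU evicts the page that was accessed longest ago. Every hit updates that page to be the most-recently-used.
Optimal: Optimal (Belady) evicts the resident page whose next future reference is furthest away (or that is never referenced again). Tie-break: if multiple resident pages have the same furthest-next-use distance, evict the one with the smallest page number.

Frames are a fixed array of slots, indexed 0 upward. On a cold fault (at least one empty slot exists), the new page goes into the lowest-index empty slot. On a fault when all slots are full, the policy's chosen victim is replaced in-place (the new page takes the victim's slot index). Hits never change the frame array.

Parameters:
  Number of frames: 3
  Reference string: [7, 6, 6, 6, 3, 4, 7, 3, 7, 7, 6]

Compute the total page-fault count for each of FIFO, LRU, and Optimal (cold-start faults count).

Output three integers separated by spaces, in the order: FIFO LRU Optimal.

--- FIFO ---
  step 0: ref 7 -> FAULT, frames=[7,-,-] (faults so far: 1)
  step 1: ref 6 -> FAULT, frames=[7,6,-] (faults so far: 2)
  step 2: ref 6 -> HIT, frames=[7,6,-] (faults so far: 2)
  step 3: ref 6 -> HIT, frames=[7,6,-] (faults so far: 2)
  step 4: ref 3 -> FAULT, frames=[7,6,3] (faults so far: 3)
  step 5: ref 4 -> FAULT, evict 7, frames=[4,6,3] (faults so far: 4)
  step 6: ref 7 -> FAULT, evict 6, frames=[4,7,3] (faults so far: 5)
  step 7: ref 3 -> HIT, frames=[4,7,3] (faults so far: 5)
  step 8: ref 7 -> HIT, frames=[4,7,3] (faults so far: 5)
  step 9: ref 7 -> HIT, frames=[4,7,3] (faults so far: 5)
  step 10: ref 6 -> FAULT, evict 3, frames=[4,7,6] (faults so far: 6)
  FIFO total faults: 6
--- LRU ---
  step 0: ref 7 -> FAULT, frames=[7,-,-] (faults so far: 1)
  step 1: ref 6 -> FAULT, frames=[7,6,-] (faults so far: 2)
  step 2: ref 6 -> HIT, frames=[7,6,-] (faults so far: 2)
  step 3: ref 6 -> HIT, frames=[7,6,-] (faults so far: 2)
  step 4: ref 3 -> FAULT, frames=[7,6,3] (faults so far: 3)
  step 5: ref 4 -> FAULT, evict 7, frames=[4,6,3] (faults so far: 4)
  step 6: ref 7 -> FAULT, evict 6, frames=[4,7,3] (faults so far: 5)
  step 7: ref 3 -> HIT, frames=[4,7,3] (faults so far: 5)
  step 8: ref 7 -> HIT, frames=[4,7,3] (faults so far: 5)
  step 9: ref 7 -> HIT, frames=[4,7,3] (faults so far: 5)
  step 10: ref 6 -> FAULT, evict 4, frames=[6,7,3] (faults so far: 6)
  LRU total faults: 6
--- Optimal ---
  step 0: ref 7 -> FAULT, frames=[7,-,-] (faults so far: 1)
  step 1: ref 6 -> FAULT, frames=[7,6,-] (faults so far: 2)
  step 2: ref 6 -> HIT, frames=[7,6,-] (faults so far: 2)
  step 3: ref 6 -> HIT, frames=[7,6,-] (faults so far: 2)
  step 4: ref 3 -> FAULT, frames=[7,6,3] (faults so far: 3)
  step 5: ref 4 -> FAULT, evict 6, frames=[7,4,3] (faults so far: 4)
  step 6: ref 7 -> HIT, frames=[7,4,3] (faults so far: 4)
  step 7: ref 3 -> HIT, frames=[7,4,3] (faults so far: 4)
  step 8: ref 7 -> HIT, frames=[7,4,3] (faults so far: 4)
  step 9: ref 7 -> HIT, frames=[7,4,3] (faults so far: 4)
  step 10: ref 6 -> FAULT, evict 3, frames=[7,4,6] (faults so far: 5)
  Optimal total faults: 5

Answer: 6 6 5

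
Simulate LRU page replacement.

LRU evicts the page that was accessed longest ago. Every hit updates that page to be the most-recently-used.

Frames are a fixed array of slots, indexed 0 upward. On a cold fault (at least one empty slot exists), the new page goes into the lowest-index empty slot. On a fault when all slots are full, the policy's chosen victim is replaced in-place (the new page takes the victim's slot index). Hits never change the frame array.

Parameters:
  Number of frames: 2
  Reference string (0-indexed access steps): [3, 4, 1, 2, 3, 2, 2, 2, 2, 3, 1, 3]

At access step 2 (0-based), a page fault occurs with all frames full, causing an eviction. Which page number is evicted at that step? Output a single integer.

Step 0: ref 3 -> FAULT, frames=[3,-]
Step 1: ref 4 -> FAULT, frames=[3,4]
Step 2: ref 1 -> FAULT, evict 3, frames=[1,4]
At step 2: evicted page 3

Answer: 3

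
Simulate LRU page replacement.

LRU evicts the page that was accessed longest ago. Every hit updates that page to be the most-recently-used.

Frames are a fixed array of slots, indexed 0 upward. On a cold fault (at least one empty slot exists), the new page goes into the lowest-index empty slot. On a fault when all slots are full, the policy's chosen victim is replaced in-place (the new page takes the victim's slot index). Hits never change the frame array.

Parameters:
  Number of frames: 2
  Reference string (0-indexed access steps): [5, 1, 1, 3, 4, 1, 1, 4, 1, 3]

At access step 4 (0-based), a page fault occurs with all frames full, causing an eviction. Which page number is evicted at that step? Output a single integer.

Answer: 1

Derivation:
Step 0: ref 5 -> FAULT, frames=[5,-]
Step 1: ref 1 -> FAULT, frames=[5,1]
Step 2: ref 1 -> HIT, frames=[5,1]
Step 3: ref 3 -> FAULT, evict 5, frames=[3,1]
Step 4: ref 4 -> FAULT, evict 1, frames=[3,4]
At step 4: evicted page 1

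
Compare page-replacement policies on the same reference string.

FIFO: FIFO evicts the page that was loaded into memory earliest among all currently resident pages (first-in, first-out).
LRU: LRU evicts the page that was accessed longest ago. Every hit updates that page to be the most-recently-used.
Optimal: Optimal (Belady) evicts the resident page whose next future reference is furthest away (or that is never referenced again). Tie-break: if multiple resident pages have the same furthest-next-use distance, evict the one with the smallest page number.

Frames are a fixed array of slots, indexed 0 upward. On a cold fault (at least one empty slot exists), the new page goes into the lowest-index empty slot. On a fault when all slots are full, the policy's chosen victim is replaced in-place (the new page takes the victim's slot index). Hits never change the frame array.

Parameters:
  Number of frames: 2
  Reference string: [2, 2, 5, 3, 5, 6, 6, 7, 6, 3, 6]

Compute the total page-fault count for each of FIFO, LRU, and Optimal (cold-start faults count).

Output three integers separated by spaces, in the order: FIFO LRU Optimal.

Answer: 7 6 6

Derivation:
--- FIFO ---
  step 0: ref 2 -> FAULT, frames=[2,-] (faults so far: 1)
  step 1: ref 2 -> HIT, frames=[2,-] (faults so far: 1)
  step 2: ref 5 -> FAULT, frames=[2,5] (faults so far: 2)
  step 3: ref 3 -> FAULT, evict 2, frames=[3,5] (faults so far: 3)
  step 4: ref 5 -> HIT, frames=[3,5] (faults so far: 3)
  step 5: ref 6 -> FAULT, evict 5, frames=[3,6] (faults so far: 4)
  step 6: ref 6 -> HIT, frames=[3,6] (faults so far: 4)
  step 7: ref 7 -> FAULT, evict 3, frames=[7,6] (faults so far: 5)
  step 8: ref 6 -> HIT, frames=[7,6] (faults so far: 5)
  step 9: ref 3 -> FAULT, evict 6, frames=[7,3] (faults so far: 6)
  step 10: ref 6 -> FAULT, evict 7, frames=[6,3] (faults so far: 7)
  FIFO total faults: 7
--- LRU ---
  step 0: ref 2 -> FAULT, frames=[2,-] (faults so far: 1)
  step 1: ref 2 -> HIT, frames=[2,-] (faults so far: 1)
  step 2: ref 5 -> FAULT, frames=[2,5] (faults so far: 2)
  step 3: ref 3 -> FAULT, evict 2, frames=[3,5] (faults so far: 3)
  step 4: ref 5 -> HIT, frames=[3,5] (faults so far: 3)
  step 5: ref 6 -> FAULT, evict 3, frames=[6,5] (faults so far: 4)
  step 6: ref 6 -> HIT, frames=[6,5] (faults so far: 4)
  step 7: ref 7 -> FAULT, evict 5, frames=[6,7] (faults so far: 5)
  step 8: ref 6 -> HIT, frames=[6,7] (faults so far: 5)
  step 9: ref 3 -> FAULT, evict 7, frames=[6,3] (faults so far: 6)
  step 10: ref 6 -> HIT, frames=[6,3] (faults so far: 6)
  LRU total faults: 6
--- Optimal ---
  step 0: ref 2 -> FAULT, frames=[2,-] (faults so far: 1)
  step 1: ref 2 -> HIT, frames=[2,-] (faults so far: 1)
  step 2: ref 5 -> FAULT, frames=[2,5] (faults so far: 2)
  step 3: ref 3 -> FAULT, evict 2, frames=[3,5] (faults so far: 3)
  step 4: ref 5 -> HIT, frames=[3,5] (faults so far: 3)
  step 5: ref 6 -> FAULT, evict 5, frames=[3,6] (faults so far: 4)
  step 6: ref 6 -> HIT, frames=[3,6] (faults so far: 4)
  step 7: ref 7 -> FAULT, evict 3, frames=[7,6] (faults so far: 5)
  step 8: ref 6 -> HIT, frames=[7,6] (faults so far: 5)
  step 9: ref 3 -> FAULT, evict 7, frames=[3,6] (faults so far: 6)
  step 10: ref 6 -> HIT, frames=[3,6] (faults so far: 6)
  Optimal total faults: 6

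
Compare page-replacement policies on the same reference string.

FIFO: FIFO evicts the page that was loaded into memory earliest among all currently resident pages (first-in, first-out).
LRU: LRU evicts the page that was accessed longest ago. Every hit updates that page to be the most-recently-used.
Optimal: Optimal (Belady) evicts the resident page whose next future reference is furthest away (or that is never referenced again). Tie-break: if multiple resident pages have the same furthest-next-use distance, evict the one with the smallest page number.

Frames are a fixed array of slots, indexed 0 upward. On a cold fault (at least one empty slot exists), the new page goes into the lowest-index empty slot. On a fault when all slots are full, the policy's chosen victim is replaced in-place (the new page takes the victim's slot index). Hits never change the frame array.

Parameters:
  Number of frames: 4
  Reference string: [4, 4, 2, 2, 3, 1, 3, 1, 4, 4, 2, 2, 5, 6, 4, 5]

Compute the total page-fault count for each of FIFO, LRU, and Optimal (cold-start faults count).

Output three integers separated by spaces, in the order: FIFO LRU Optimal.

--- FIFO ---
  step 0: ref 4 -> FAULT, frames=[4,-,-,-] (faults so far: 1)
  step 1: ref 4 -> HIT, frames=[4,-,-,-] (faults so far: 1)
  step 2: ref 2 -> FAULT, frames=[4,2,-,-] (faults so far: 2)
  step 3: ref 2 -> HIT, frames=[4,2,-,-] (faults so far: 2)
  step 4: ref 3 -> FAULT, frames=[4,2,3,-] (faults so far: 3)
  step 5: ref 1 -> FAULT, frames=[4,2,3,1] (faults so far: 4)
  step 6: ref 3 -> HIT, frames=[4,2,3,1] (faults so far: 4)
  step 7: ref 1 -> HIT, frames=[4,2,3,1] (faults so far: 4)
  step 8: ref 4 -> HIT, frames=[4,2,3,1] (faults so far: 4)
  step 9: ref 4 -> HIT, frames=[4,2,3,1] (faults so far: 4)
  step 10: ref 2 -> HIT, frames=[4,2,3,1] (faults so far: 4)
  step 11: ref 2 -> HIT, frames=[4,2,3,1] (faults so far: 4)
  step 12: ref 5 -> FAULT, evict 4, frames=[5,2,3,1] (faults so far: 5)
  step 13: ref 6 -> FAULT, evict 2, frames=[5,6,3,1] (faults so far: 6)
  step 14: ref 4 -> FAULT, evict 3, frames=[5,6,4,1] (faults so far: 7)
  step 15: ref 5 -> HIT, frames=[5,6,4,1] (faults so far: 7)
  FIFO total faults: 7
--- LRU ---
  step 0: ref 4 -> FAULT, frames=[4,-,-,-] (faults so far: 1)
  step 1: ref 4 -> HIT, frames=[4,-,-,-] (faults so far: 1)
  step 2: ref 2 -> FAULT, frames=[4,2,-,-] (faults so far: 2)
  step 3: ref 2 -> HIT, frames=[4,2,-,-] (faults so far: 2)
  step 4: ref 3 -> FAULT, frames=[4,2,3,-] (faults so far: 3)
  step 5: ref 1 -> FAULT, frames=[4,2,3,1] (faults so far: 4)
  step 6: ref 3 -> HIT, frames=[4,2,3,1] (faults so far: 4)
  step 7: ref 1 -> HIT, frames=[4,2,3,1] (faults so far: 4)
  step 8: ref 4 -> HIT, frames=[4,2,3,1] (faults so far: 4)
  step 9: ref 4 -> HIT, frames=[4,2,3,1] (faults so far: 4)
  step 10: ref 2 -> HIT, frames=[4,2,3,1] (faults so far: 4)
  step 11: ref 2 -> HIT, frames=[4,2,3,1] (faults so far: 4)
  step 12: ref 5 -> FAULT, evict 3, frames=[4,2,5,1] (faults so far: 5)
  step 13: ref 6 -> FAULT, evict 1, frames=[4,2,5,6] (faults so far: 6)
  step 14: ref 4 -> HIT, frames=[4,2,5,6] (faults so far: 6)
  step 15: ref 5 -> HIT, frames=[4,2,5,6] (faults so far: 6)
  LRU total faults: 6
--- Optimal ---
  step 0: ref 4 -> FAULT, frames=[4,-,-,-] (faults so far: 1)
  step 1: ref 4 -> HIT, frames=[4,-,-,-] (faults so far: 1)
  step 2: ref 2 -> FAULT, frames=[4,2,-,-] (faults so far: 2)
  step 3: ref 2 -> HIT, frames=[4,2,-,-] (faults so far: 2)
  step 4: ref 3 -> FAULT, frames=[4,2,3,-] (faults so far: 3)
  step 5: ref 1 -> FAULT, frames=[4,2,3,1] (faults so far: 4)
  step 6: ref 3 -> HIT, frames=[4,2,3,1] (faults so far: 4)
  step 7: ref 1 -> HIT, frames=[4,2,3,1] (faults so far: 4)
  step 8: ref 4 -> HIT, frames=[4,2,3,1] (faults so far: 4)
  step 9: ref 4 -> HIT, frames=[4,2,3,1] (faults so far: 4)
  step 10: ref 2 -> HIT, frames=[4,2,3,1] (faults so far: 4)
  step 11: ref 2 -> HIT, frames=[4,2,3,1] (faults so far: 4)
  step 12: ref 5 -> FAULT, evict 1, frames=[4,2,3,5] (faults so far: 5)
  step 13: ref 6 -> FAULT, evict 2, frames=[4,6,3,5] (faults so far: 6)
  step 14: ref 4 -> HIT, frames=[4,6,3,5] (faults so far: 6)
  step 15: ref 5 -> HIT, frames=[4,6,3,5] (faults so far: 6)
  Optimal total faults: 6

Answer: 7 6 6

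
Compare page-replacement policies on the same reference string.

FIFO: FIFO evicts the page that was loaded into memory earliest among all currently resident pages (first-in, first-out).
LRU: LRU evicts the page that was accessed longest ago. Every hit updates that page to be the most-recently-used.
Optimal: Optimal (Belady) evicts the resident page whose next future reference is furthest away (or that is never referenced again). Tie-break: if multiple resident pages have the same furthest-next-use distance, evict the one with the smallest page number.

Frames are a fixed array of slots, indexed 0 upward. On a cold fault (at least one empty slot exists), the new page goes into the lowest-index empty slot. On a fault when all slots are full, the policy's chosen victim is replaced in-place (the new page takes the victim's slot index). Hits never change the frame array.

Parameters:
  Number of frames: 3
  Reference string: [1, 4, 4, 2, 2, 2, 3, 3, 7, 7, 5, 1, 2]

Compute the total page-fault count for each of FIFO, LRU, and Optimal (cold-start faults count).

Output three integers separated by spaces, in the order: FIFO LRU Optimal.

--- FIFO ---
  step 0: ref 1 -> FAULT, frames=[1,-,-] (faults so far: 1)
  step 1: ref 4 -> FAULT, frames=[1,4,-] (faults so far: 2)
  step 2: ref 4 -> HIT, frames=[1,4,-] (faults so far: 2)
  step 3: ref 2 -> FAULT, frames=[1,4,2] (faults so far: 3)
  step 4: ref 2 -> HIT, frames=[1,4,2] (faults so far: 3)
  step 5: ref 2 -> HIT, frames=[1,4,2] (faults so far: 3)
  step 6: ref 3 -> FAULT, evict 1, frames=[3,4,2] (faults so far: 4)
  step 7: ref 3 -> HIT, frames=[3,4,2] (faults so far: 4)
  step 8: ref 7 -> FAULT, evict 4, frames=[3,7,2] (faults so far: 5)
  step 9: ref 7 -> HIT, frames=[3,7,2] (faults so far: 5)
  step 10: ref 5 -> FAULT, evict 2, frames=[3,7,5] (faults so far: 6)
  step 11: ref 1 -> FAULT, evict 3, frames=[1,7,5] (faults so far: 7)
  step 12: ref 2 -> FAULT, evict 7, frames=[1,2,5] (faults so far: 8)
  FIFO total faults: 8
--- LRU ---
  step 0: ref 1 -> FAULT, frames=[1,-,-] (faults so far: 1)
  step 1: ref 4 -> FAULT, frames=[1,4,-] (faults so far: 2)
  step 2: ref 4 -> HIT, frames=[1,4,-] (faults so far: 2)
  step 3: ref 2 -> FAULT, frames=[1,4,2] (faults so far: 3)
  step 4: ref 2 -> HIT, frames=[1,4,2] (faults so far: 3)
  step 5: ref 2 -> HIT, frames=[1,4,2] (faults so far: 3)
  step 6: ref 3 -> FAULT, evict 1, frames=[3,4,2] (faults so far: 4)
  step 7: ref 3 -> HIT, frames=[3,4,2] (faults so far: 4)
  step 8: ref 7 -> FAULT, evict 4, frames=[3,7,2] (faults so far: 5)
  step 9: ref 7 -> HIT, frames=[3,7,2] (faults so far: 5)
  step 10: ref 5 -> FAULT, evict 2, frames=[3,7,5] (faults so far: 6)
  step 11: ref 1 -> FAULT, evict 3, frames=[1,7,5] (faults so far: 7)
  step 12: ref 2 -> FAULT, evict 7, frames=[1,2,5] (faults so far: 8)
  LRU total faults: 8
--- Optimal ---
  step 0: ref 1 -> FAULT, frames=[1,-,-] (faults so far: 1)
  step 1: ref 4 -> FAULT, frames=[1,4,-] (faults so far: 2)
  step 2: ref 4 -> HIT, frames=[1,4,-] (faults so far: 2)
  step 3: ref 2 -> FAULT, frames=[1,4,2] (faults so far: 3)
  step 4: ref 2 -> HIT, frames=[1,4,2] (faults so far: 3)
  step 5: ref 2 -> HIT, frames=[1,4,2] (faults so far: 3)
  step 6: ref 3 -> FAULT, evict 4, frames=[1,3,2] (faults so far: 4)
  step 7: ref 3 -> HIT, frames=[1,3,2] (faults so far: 4)
  step 8: ref 7 -> FAULT, evict 3, frames=[1,7,2] (faults so far: 5)
  step 9: ref 7 -> HIT, frames=[1,7,2] (faults so far: 5)
  step 10: ref 5 -> FAULT, evict 7, frames=[1,5,2] (faults so far: 6)
  step 11: ref 1 -> HIT, frames=[1,5,2] (faults so far: 6)
  step 12: ref 2 -> HIT, frames=[1,5,2] (faults so far: 6)
  Optimal total faults: 6

Answer: 8 8 6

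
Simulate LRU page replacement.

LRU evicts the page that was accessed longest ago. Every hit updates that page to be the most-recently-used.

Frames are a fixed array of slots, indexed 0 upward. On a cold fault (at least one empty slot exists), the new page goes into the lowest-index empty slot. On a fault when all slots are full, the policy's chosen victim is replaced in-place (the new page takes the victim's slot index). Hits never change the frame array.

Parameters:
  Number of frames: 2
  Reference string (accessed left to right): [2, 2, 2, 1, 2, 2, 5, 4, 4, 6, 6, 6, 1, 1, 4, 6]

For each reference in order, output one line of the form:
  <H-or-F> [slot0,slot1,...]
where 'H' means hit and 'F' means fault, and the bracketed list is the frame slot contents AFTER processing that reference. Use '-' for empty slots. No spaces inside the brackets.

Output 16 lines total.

F [2,-]
H [2,-]
H [2,-]
F [2,1]
H [2,1]
H [2,1]
F [2,5]
F [4,5]
H [4,5]
F [4,6]
H [4,6]
H [4,6]
F [1,6]
H [1,6]
F [1,4]
F [6,4]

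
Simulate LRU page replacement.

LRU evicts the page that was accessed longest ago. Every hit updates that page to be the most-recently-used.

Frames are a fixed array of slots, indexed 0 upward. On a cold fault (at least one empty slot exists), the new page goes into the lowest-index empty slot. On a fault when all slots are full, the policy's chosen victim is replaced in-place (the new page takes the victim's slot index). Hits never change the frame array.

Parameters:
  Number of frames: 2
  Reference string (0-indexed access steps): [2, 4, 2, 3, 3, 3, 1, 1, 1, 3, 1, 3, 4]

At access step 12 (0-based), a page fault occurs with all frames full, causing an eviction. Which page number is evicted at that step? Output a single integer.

Answer: 1

Derivation:
Step 0: ref 2 -> FAULT, frames=[2,-]
Step 1: ref 4 -> FAULT, frames=[2,4]
Step 2: ref 2 -> HIT, frames=[2,4]
Step 3: ref 3 -> FAULT, evict 4, frames=[2,3]
Step 4: ref 3 -> HIT, frames=[2,3]
Step 5: ref 3 -> HIT, frames=[2,3]
Step 6: ref 1 -> FAULT, evict 2, frames=[1,3]
Step 7: ref 1 -> HIT, frames=[1,3]
Step 8: ref 1 -> HIT, frames=[1,3]
Step 9: ref 3 -> HIT, frames=[1,3]
Step 10: ref 1 -> HIT, frames=[1,3]
Step 11: ref 3 -> HIT, frames=[1,3]
Step 12: ref 4 -> FAULT, evict 1, frames=[4,3]
At step 12: evicted page 1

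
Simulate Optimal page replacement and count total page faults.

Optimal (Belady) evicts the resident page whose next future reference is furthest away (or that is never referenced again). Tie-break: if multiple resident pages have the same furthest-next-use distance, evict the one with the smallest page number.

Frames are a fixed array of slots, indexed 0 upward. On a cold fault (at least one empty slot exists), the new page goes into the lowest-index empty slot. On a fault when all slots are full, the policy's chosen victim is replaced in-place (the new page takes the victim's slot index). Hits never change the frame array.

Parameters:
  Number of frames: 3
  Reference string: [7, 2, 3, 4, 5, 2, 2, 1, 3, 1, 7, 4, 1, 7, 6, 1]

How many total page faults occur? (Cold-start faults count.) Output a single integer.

Step 0: ref 7 → FAULT, frames=[7,-,-]
Step 1: ref 2 → FAULT, frames=[7,2,-]
Step 2: ref 3 → FAULT, frames=[7,2,3]
Step 3: ref 4 → FAULT (evict 7), frames=[4,2,3]
Step 4: ref 5 → FAULT (evict 4), frames=[5,2,3]
Step 5: ref 2 → HIT, frames=[5,2,3]
Step 6: ref 2 → HIT, frames=[5,2,3]
Step 7: ref 1 → FAULT (evict 2), frames=[5,1,3]
Step 8: ref 3 → HIT, frames=[5,1,3]
Step 9: ref 1 → HIT, frames=[5,1,3]
Step 10: ref 7 → FAULT (evict 3), frames=[5,1,7]
Step 11: ref 4 → FAULT (evict 5), frames=[4,1,7]
Step 12: ref 1 → HIT, frames=[4,1,7]
Step 13: ref 7 → HIT, frames=[4,1,7]
Step 14: ref 6 → FAULT (evict 4), frames=[6,1,7]
Step 15: ref 1 → HIT, frames=[6,1,7]
Total faults: 9

Answer: 9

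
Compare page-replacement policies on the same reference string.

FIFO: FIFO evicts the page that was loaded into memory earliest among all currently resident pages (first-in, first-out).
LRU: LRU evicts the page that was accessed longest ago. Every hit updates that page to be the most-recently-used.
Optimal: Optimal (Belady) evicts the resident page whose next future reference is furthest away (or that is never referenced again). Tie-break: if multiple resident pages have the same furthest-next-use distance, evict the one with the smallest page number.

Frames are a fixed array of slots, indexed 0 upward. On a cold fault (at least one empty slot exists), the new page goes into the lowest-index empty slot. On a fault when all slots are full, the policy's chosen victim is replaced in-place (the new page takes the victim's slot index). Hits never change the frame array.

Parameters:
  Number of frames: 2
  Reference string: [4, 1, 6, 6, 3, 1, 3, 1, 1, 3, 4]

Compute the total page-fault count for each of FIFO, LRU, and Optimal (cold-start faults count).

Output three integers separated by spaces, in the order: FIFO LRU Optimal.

--- FIFO ---
  step 0: ref 4 -> FAULT, frames=[4,-] (faults so far: 1)
  step 1: ref 1 -> FAULT, frames=[4,1] (faults so far: 2)
  step 2: ref 6 -> FAULT, evict 4, frames=[6,1] (faults so far: 3)
  step 3: ref 6 -> HIT, frames=[6,1] (faults so far: 3)
  step 4: ref 3 -> FAULT, evict 1, frames=[6,3] (faults so far: 4)
  step 5: ref 1 -> FAULT, evict 6, frames=[1,3] (faults so far: 5)
  step 6: ref 3 -> HIT, frames=[1,3] (faults so far: 5)
  step 7: ref 1 -> HIT, frames=[1,3] (faults so far: 5)
  step 8: ref 1 -> HIT, frames=[1,3] (faults so far: 5)
  step 9: ref 3 -> HIT, frames=[1,3] (faults so far: 5)
  step 10: ref 4 -> FAULT, evict 3, frames=[1,4] (faults so far: 6)
  FIFO total faults: 6
--- LRU ---
  step 0: ref 4 -> FAULT, frames=[4,-] (faults so far: 1)
  step 1: ref 1 -> FAULT, frames=[4,1] (faults so far: 2)
  step 2: ref 6 -> FAULT, evict 4, frames=[6,1] (faults so far: 3)
  step 3: ref 6 -> HIT, frames=[6,1] (faults so far: 3)
  step 4: ref 3 -> FAULT, evict 1, frames=[6,3] (faults so far: 4)
  step 5: ref 1 -> FAULT, evict 6, frames=[1,3] (faults so far: 5)
  step 6: ref 3 -> HIT, frames=[1,3] (faults so far: 5)
  step 7: ref 1 -> HIT, frames=[1,3] (faults so far: 5)
  step 8: ref 1 -> HIT, frames=[1,3] (faults so far: 5)
  step 9: ref 3 -> HIT, frames=[1,3] (faults so far: 5)
  step 10: ref 4 -> FAULT, evict 1, frames=[4,3] (faults so far: 6)
  LRU total faults: 6
--- Optimal ---
  step 0: ref 4 -> FAULT, frames=[4,-] (faults so far: 1)
  step 1: ref 1 -> FAULT, frames=[4,1] (faults so far: 2)
  step 2: ref 6 -> FAULT, evict 4, frames=[6,1] (faults so far: 3)
  step 3: ref 6 -> HIT, frames=[6,1] (faults so far: 3)
  step 4: ref 3 -> FAULT, evict 6, frames=[3,1] (faults so far: 4)
  step 5: ref 1 -> HIT, frames=[3,1] (faults so far: 4)
  step 6: ref 3 -> HIT, frames=[3,1] (faults so far: 4)
  step 7: ref 1 -> HIT, frames=[3,1] (faults so far: 4)
  step 8: ref 1 -> HIT, frames=[3,1] (faults so far: 4)
  step 9: ref 3 -> HIT, frames=[3,1] (faults so far: 4)
  step 10: ref 4 -> FAULT, evict 1, frames=[3,4] (faults so far: 5)
  Optimal total faults: 5

Answer: 6 6 5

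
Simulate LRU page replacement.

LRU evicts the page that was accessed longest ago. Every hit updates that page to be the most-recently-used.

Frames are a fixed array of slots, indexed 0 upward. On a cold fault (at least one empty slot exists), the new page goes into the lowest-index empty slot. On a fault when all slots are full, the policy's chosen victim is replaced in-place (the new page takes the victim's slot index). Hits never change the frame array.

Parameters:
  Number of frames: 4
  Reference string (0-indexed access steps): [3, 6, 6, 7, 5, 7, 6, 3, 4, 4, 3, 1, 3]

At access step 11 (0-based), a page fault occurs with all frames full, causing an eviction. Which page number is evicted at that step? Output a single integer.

Step 0: ref 3 -> FAULT, frames=[3,-,-,-]
Step 1: ref 6 -> FAULT, frames=[3,6,-,-]
Step 2: ref 6 -> HIT, frames=[3,6,-,-]
Step 3: ref 7 -> FAULT, frames=[3,6,7,-]
Step 4: ref 5 -> FAULT, frames=[3,6,7,5]
Step 5: ref 7 -> HIT, frames=[3,6,7,5]
Step 6: ref 6 -> HIT, frames=[3,6,7,5]
Step 7: ref 3 -> HIT, frames=[3,6,7,5]
Step 8: ref 4 -> FAULT, evict 5, frames=[3,6,7,4]
Step 9: ref 4 -> HIT, frames=[3,6,7,4]
Step 10: ref 3 -> HIT, frames=[3,6,7,4]
Step 11: ref 1 -> FAULT, evict 7, frames=[3,6,1,4]
At step 11: evicted page 7

Answer: 7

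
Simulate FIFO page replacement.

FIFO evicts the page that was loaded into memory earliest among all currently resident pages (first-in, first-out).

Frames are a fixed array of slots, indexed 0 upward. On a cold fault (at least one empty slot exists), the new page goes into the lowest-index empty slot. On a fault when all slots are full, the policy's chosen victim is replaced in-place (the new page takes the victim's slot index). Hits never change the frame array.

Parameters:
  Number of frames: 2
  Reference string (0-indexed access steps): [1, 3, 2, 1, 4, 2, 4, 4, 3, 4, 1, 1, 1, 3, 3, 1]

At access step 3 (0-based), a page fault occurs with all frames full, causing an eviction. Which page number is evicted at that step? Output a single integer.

Answer: 3

Derivation:
Step 0: ref 1 -> FAULT, frames=[1,-]
Step 1: ref 3 -> FAULT, frames=[1,3]
Step 2: ref 2 -> FAULT, evict 1, frames=[2,3]
Step 3: ref 1 -> FAULT, evict 3, frames=[2,1]
At step 3: evicted page 3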